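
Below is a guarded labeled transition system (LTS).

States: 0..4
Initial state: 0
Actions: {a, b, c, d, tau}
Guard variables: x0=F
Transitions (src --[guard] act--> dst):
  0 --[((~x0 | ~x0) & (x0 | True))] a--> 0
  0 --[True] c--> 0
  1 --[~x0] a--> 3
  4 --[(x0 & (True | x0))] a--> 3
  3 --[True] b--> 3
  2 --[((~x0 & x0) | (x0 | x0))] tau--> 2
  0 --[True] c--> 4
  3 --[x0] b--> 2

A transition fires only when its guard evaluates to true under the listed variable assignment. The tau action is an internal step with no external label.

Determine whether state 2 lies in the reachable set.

Answer: UNREACHABLE

Working:
Guard filter leaves 5 enabled edge(s).
depth 0: {0}
depth 1: {4}  cumulative {0,4}
R = {0,4}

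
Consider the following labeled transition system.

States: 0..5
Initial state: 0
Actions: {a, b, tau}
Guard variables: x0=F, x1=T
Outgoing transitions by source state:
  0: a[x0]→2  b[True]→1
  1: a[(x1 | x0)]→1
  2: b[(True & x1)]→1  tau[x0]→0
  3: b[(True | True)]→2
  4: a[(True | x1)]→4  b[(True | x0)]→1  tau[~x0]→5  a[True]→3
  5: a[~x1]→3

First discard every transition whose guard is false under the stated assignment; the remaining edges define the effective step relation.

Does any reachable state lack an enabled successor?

Reach set: {0,1}
  0: b→1  [deg 1]
  1: a→1  [deg 1]

Answer: DEADLOCK-FREE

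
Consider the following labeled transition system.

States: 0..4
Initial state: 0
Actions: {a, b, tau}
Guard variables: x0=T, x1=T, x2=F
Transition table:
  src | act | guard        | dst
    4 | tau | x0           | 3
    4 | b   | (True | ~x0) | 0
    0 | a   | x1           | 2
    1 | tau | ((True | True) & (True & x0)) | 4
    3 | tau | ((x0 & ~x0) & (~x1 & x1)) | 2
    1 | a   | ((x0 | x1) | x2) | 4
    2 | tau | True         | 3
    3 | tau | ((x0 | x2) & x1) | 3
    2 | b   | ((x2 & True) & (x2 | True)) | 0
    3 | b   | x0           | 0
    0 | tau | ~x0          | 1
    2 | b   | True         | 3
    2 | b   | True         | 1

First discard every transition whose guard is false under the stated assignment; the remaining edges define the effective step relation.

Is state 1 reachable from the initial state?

Answer: REACHABLE

Analysis:
10 transition(s) survive guard evaluation.
Layer 0: {0}
Layer 1: {2}  cumulative {0,2}
Layer 2: {1,3}  cumulative {0,1,2,3}
Layer 3: {4}  cumulative {0,1,2,3,4}
R = {0,1,2,3,4}
Path to 1: a·b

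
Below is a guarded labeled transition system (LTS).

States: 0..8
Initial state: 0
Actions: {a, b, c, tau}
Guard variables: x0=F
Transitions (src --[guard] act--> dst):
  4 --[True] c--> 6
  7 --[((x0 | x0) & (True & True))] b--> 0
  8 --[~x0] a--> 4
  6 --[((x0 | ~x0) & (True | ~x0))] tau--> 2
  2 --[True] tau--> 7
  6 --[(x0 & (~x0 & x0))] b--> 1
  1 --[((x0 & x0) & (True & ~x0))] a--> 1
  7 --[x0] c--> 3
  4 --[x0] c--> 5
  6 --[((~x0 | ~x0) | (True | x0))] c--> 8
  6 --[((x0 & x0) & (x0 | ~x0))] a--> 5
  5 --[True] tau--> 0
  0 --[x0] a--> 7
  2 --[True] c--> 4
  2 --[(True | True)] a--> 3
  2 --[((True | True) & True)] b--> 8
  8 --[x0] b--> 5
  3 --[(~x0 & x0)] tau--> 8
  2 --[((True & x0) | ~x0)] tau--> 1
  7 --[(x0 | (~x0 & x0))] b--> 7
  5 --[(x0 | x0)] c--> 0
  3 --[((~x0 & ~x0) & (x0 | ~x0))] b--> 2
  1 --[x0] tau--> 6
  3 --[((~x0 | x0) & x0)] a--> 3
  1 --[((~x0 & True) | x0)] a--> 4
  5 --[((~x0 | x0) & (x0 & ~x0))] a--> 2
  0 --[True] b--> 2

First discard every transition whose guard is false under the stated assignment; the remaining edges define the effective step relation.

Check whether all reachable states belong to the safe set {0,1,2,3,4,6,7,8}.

Answer: INVARIANT HOLDS

Trace:
Inv-set: {0,1,2,3,4,6,7,8}
R = {0,1,2,3,4,6,7,8}
  0: safe
  1: safe
  2: safe
  3: safe
  4: safe
  6: safe
  7: safe
  8: safe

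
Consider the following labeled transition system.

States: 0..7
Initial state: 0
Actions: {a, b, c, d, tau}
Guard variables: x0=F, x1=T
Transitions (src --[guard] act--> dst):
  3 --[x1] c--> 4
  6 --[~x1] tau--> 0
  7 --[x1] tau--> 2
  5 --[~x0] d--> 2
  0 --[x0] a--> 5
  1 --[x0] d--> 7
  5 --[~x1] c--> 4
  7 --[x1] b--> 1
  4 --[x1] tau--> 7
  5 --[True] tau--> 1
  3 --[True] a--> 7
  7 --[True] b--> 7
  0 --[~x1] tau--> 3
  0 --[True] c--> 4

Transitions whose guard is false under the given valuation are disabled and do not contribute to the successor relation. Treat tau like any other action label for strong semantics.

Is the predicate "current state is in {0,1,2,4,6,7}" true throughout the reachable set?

Answer: INVARIANT HOLDS

Trace:
Inv-set: {0,1,2,4,6,7}
Reachable = {0,1,2,4,7}
  0: safe
  1: safe
  2: safe
  4: safe
  7: safe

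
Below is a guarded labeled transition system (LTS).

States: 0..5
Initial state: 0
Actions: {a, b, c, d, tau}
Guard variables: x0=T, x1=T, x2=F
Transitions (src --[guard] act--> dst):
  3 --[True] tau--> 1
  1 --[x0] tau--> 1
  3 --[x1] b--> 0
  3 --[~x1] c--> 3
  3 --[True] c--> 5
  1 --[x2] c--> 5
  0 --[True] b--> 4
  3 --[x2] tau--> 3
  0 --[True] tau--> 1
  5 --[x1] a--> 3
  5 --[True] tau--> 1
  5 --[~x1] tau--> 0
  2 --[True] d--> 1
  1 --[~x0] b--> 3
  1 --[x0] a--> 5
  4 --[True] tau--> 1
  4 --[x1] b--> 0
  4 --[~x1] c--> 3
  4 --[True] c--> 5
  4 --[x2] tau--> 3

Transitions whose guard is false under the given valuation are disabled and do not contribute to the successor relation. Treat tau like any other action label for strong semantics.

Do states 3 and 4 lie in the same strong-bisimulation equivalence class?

Answer: BISIMILAR

Trace:
Refine partition for ~:
  P[0] = {{0,1,2,3,4,5}}
  P[1] = {{0},{1,5},{2},{3,4}}
  P[2] = {{0},{1},{2},{3,4},{5}}
Fixed point at round 3; 5 class(es).
3∈{3,4}, 4∈{3,4}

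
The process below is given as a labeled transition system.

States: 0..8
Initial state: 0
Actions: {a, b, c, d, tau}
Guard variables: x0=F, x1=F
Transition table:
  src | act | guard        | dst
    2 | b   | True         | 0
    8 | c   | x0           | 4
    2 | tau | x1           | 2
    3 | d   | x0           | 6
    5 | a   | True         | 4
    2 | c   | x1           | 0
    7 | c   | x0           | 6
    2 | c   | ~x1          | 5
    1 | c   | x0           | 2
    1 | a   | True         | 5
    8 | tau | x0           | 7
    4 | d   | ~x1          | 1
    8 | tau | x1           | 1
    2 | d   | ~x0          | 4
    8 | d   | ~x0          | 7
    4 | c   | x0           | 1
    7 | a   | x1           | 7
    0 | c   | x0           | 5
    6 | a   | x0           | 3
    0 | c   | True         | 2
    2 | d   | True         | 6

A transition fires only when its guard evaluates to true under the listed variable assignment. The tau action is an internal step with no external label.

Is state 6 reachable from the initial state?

Answer: REACHABLE

Trace:
9 transition(s) survive guard evaluation.
L0 = {0}
L1 = {2}  cumulative {0,2}
L2 = {4,5,6}  cumulative {0,2,4,5,6}
L3 = {1}  cumulative {0,1,2,4,5,6}
R = {0,1,2,4,5,6}
Path to 6: c·d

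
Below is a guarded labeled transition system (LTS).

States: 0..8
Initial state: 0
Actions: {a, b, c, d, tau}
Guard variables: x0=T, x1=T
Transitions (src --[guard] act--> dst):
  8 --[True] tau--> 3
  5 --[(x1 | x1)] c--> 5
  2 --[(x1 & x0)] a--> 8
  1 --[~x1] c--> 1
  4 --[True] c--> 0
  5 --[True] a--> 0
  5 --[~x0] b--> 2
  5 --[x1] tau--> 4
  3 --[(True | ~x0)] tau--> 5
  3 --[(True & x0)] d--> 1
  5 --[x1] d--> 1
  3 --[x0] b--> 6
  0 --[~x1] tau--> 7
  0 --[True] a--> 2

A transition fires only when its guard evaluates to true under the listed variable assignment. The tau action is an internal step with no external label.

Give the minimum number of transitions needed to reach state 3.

Breadth-first toward 3:
  Layer 0: {0}
  Layer 1: {2}
  Layer 2: {8}
  Layer 3: {3}
depth(3)=3, e.g. a·a·tau

Answer: 3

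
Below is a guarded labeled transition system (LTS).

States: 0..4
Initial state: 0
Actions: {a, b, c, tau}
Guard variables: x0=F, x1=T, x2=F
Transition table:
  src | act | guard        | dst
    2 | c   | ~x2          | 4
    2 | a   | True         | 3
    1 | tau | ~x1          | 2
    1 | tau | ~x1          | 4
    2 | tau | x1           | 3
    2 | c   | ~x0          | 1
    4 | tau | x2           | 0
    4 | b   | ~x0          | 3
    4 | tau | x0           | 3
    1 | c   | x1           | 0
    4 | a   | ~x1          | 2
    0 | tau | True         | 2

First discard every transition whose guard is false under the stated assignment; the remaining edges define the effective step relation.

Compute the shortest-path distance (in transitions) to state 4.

BFS to 4:
  L0 = {0}
  L1 = {2}
  L2 = {1,3,4}
first hit 4 at d=2 via tau·c

Answer: 2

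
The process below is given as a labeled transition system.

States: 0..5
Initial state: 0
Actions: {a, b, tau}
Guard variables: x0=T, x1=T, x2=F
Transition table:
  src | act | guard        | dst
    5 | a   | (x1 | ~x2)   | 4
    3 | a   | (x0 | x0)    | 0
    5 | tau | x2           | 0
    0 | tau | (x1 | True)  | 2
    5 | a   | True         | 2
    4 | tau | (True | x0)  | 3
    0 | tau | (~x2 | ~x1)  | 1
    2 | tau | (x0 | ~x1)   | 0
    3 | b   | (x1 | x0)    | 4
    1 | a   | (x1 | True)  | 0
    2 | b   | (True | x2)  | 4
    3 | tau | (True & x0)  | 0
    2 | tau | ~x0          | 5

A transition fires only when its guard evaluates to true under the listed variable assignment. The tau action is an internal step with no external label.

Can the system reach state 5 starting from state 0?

Answer: UNREACHABLE

Working:
11 transition(s) survive guard evaluation.
depth 0: {0}
depth 1: {1,2}  cumulative {0,1,2}
depth 2: {4}  cumulative {0,1,2,4}
depth 3: {3}  cumulative {0,1,2,3,4}
Reachable = {0,1,2,3,4}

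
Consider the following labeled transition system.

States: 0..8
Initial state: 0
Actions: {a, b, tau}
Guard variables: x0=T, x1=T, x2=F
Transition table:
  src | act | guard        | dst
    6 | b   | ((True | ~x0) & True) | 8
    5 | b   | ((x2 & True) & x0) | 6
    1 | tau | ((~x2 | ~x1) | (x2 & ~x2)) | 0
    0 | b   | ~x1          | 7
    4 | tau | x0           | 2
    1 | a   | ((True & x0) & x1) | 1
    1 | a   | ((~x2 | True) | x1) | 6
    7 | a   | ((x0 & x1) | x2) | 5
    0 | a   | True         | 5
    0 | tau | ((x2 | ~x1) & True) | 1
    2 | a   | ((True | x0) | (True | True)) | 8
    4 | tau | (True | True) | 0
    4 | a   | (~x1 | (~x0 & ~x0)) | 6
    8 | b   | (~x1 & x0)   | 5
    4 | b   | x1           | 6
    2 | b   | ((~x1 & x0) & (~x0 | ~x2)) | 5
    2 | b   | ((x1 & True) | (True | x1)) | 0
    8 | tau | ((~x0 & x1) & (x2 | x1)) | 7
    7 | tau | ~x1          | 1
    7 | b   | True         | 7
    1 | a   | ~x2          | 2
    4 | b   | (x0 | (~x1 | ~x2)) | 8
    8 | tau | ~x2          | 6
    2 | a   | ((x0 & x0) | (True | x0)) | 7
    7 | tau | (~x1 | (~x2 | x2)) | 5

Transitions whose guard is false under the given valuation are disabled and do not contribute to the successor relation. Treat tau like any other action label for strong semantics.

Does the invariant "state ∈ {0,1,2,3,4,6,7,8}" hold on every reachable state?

Answer: INVARIANT VIOLATED at state 5

Working:
Safe = {0,1,2,3,4,6,7,8}
Reach set: {0,5}
  0: ✓
  5: ✗ unsafe
counterexample path to 5: a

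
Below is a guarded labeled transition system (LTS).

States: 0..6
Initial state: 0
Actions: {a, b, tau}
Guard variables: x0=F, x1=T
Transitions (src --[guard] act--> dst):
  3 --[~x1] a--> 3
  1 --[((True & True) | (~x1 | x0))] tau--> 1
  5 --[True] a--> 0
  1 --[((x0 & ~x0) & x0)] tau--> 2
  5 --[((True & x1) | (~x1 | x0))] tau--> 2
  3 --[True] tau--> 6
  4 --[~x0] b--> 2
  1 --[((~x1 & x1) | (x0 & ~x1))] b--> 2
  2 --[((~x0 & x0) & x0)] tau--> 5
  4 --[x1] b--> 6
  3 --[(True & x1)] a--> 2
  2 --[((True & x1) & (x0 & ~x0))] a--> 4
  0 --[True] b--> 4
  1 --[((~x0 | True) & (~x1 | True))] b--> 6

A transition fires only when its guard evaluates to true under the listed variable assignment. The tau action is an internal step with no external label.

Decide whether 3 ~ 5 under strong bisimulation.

Answer: NOT BISIMILAR

Trace:
Compute ~ classes (split until stable):
  round 0: {{0,1,2,3,4,5,6}}
  round 1: {{0,4},{1},{2,6},{3,5}}
  round 2: {{0},{1},{2,6},{3},{4},{5}}
stable after 3 split(s): 6 block(s)
class of 3: {3}; class of 5: {5}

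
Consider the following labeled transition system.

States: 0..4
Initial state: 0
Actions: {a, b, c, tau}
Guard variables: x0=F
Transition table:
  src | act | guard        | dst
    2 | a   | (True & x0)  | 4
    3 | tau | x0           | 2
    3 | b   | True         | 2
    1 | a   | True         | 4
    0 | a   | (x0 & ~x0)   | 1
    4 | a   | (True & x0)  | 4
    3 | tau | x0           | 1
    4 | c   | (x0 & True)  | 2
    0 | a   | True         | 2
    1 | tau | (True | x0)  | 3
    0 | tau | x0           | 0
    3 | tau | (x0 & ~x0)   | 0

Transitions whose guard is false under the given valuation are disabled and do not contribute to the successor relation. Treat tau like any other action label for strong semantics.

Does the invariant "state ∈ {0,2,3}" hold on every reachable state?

Allowed set {0,2,3}
Reach set: {0,2}
  0: ✓
  2: ✓

Answer: INVARIANT HOLDS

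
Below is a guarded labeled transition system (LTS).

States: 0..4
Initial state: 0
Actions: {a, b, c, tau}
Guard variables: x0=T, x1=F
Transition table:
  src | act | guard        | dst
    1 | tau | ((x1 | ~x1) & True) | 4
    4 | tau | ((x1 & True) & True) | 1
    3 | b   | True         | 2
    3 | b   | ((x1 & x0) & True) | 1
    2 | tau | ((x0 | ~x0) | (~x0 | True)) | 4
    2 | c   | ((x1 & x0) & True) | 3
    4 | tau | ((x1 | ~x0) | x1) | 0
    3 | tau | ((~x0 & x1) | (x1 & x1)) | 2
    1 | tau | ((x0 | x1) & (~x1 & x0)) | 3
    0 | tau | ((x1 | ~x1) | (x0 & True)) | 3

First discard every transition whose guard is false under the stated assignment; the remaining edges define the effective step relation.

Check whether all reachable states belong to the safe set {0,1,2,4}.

Inv-set: {0,1,2,4}
R = {0,2,3,4}
  0: safe
  2: safe
  3: ✗ unsafe
  4: safe
reach 3 via tau — violates

Answer: INVARIANT VIOLATED at state 3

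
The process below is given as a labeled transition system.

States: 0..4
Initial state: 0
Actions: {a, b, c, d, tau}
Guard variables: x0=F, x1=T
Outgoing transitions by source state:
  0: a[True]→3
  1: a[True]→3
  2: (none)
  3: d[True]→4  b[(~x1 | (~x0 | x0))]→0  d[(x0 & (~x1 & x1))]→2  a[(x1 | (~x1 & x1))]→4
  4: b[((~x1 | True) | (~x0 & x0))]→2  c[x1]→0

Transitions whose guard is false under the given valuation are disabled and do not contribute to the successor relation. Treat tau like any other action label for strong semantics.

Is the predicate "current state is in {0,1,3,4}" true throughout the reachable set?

Answer: INVARIANT VIOLATED at state 2

Working:
Safe = {0,1,3,4}
Reachable = {0,2,3,4}
  0: ok
  2: VIOLATES
  3: ok
  4: ok
reach 2 via a·d·b — violates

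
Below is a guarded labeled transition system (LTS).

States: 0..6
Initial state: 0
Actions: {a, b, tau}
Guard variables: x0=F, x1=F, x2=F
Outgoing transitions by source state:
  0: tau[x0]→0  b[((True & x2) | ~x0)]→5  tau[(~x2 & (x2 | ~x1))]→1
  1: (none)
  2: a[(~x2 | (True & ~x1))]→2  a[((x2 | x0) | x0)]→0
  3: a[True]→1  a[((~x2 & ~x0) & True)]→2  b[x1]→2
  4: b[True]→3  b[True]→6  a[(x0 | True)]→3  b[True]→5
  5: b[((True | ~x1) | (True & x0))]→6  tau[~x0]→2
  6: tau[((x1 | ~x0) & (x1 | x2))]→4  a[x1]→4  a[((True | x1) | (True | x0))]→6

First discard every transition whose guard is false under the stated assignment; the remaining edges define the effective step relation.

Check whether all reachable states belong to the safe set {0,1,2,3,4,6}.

Answer: INVARIANT VIOLATED at state 5

Analysis:
Inv-set: {0,1,2,3,4,6}
Reachable = {0,1,2,5,6}
  0: ✓
  1: ✓
  2: ✓
  5: VIOLATES
  6: ✓
counterexample path to 5: b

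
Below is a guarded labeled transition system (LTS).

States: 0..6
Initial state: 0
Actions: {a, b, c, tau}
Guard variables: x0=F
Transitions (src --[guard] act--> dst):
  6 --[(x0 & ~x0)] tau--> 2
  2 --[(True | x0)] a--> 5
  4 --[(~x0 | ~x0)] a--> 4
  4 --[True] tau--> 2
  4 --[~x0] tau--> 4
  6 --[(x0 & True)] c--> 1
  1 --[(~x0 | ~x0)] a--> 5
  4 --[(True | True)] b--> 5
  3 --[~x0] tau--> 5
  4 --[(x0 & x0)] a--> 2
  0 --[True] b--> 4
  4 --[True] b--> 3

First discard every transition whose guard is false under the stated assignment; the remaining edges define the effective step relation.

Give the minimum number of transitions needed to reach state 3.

BFS to 3:
  Layer 0: {0}
  Layer 1: {4}
  Layer 2: {2,3,5}
first hit 3 at d=2 via b·b

Answer: 2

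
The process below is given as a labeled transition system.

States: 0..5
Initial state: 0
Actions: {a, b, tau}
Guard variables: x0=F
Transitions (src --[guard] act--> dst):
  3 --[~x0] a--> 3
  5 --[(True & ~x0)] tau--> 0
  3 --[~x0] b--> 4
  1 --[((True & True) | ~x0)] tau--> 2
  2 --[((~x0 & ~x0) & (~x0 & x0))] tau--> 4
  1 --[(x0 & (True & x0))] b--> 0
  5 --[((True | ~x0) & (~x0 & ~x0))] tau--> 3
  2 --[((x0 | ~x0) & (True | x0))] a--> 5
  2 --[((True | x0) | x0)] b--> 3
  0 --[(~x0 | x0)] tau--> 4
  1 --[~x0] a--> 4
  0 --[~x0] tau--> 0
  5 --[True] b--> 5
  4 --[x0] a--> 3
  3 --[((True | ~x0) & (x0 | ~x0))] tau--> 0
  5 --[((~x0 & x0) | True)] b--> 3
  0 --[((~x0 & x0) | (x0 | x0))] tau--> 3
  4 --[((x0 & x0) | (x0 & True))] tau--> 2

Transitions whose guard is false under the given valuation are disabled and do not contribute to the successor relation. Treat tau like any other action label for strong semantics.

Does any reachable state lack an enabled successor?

R = {0,4}
  0: tau→0  tau→4  [2 exit(s)]
  4: ∅  [no exit]
witness 4: tau

Answer: DEADLOCK at state 4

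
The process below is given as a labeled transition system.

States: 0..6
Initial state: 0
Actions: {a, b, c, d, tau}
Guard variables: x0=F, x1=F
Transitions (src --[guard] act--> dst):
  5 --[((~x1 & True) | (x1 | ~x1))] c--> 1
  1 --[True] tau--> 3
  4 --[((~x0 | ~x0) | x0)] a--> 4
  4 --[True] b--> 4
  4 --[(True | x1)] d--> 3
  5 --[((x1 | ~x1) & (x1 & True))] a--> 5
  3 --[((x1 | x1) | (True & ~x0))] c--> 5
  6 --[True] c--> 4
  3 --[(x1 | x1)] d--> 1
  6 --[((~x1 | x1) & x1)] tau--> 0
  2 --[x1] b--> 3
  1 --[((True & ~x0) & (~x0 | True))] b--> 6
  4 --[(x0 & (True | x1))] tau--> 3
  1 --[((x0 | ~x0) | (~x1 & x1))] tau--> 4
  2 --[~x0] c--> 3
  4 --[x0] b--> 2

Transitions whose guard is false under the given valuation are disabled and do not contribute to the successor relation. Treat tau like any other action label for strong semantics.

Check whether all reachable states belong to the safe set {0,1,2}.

Inv-set: {0,1,2}
R = {0}
  0: ok

Answer: INVARIANT HOLDS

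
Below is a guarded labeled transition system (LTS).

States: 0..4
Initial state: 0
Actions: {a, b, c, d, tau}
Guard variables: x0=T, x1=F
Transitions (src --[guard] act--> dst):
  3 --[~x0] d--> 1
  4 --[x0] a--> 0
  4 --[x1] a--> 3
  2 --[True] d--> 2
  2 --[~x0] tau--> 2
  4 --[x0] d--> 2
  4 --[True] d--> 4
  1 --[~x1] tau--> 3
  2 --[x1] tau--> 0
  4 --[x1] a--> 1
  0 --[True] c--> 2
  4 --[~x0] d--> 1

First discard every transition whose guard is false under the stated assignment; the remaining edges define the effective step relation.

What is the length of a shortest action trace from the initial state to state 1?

Answer: UNREACHABLE

Trace:
Breadth-first toward 1:
  depth 0: {0}
  depth 1: {2}
1 never appears.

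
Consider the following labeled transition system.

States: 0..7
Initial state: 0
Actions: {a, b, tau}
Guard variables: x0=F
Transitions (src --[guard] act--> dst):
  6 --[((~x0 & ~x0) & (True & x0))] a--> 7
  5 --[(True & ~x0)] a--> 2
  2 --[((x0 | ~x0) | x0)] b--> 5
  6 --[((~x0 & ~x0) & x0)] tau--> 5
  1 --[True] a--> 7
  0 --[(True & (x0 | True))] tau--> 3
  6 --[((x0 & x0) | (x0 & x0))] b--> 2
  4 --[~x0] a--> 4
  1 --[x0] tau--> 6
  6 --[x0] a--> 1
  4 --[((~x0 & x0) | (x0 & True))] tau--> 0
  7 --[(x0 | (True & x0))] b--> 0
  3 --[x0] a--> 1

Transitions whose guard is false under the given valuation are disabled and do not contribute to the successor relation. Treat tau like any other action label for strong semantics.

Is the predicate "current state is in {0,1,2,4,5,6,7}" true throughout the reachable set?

Answer: INVARIANT VIOLATED at state 3

Trace:
Safe = {0,1,2,4,5,6,7}
R = {0,3}
  0: ok
  3: ✗ unsafe
reach 3 via tau — violates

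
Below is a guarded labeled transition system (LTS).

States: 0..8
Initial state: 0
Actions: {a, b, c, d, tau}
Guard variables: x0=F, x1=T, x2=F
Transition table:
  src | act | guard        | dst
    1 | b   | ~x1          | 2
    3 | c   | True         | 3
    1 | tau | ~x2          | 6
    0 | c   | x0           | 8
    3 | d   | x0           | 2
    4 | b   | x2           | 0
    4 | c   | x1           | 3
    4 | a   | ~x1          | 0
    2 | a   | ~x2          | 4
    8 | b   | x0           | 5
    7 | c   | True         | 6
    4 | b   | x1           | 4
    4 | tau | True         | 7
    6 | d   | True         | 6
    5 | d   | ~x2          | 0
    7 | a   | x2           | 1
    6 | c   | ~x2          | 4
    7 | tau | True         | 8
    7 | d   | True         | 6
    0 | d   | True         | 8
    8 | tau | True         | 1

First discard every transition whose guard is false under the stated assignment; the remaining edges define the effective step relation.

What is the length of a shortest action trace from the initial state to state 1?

Answer: 2

Working:
Layered search for 1:
  depth 0: {0}
  depth 1: {8}
  depth 2: {1}
first hit 1 at d=2 via d·tau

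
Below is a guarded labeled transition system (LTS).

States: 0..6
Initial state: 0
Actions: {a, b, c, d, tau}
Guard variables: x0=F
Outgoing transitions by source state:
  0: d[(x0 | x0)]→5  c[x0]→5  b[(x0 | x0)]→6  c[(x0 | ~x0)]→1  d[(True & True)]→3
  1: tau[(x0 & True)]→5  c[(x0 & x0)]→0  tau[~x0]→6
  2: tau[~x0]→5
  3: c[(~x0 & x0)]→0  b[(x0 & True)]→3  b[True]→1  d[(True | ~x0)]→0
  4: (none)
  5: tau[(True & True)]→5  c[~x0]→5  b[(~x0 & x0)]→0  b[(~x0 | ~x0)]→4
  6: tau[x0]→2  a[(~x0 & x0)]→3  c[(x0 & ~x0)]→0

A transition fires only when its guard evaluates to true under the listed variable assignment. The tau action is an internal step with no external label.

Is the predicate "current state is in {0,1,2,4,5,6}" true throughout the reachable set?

Safe = {0,1,2,4,5,6}
R = {0,1,3,6}
  0: ✓
  1: ✓
  3: ✗ unsafe
  6: ✓
witness against invariant: d → 3

Answer: INVARIANT VIOLATED at state 3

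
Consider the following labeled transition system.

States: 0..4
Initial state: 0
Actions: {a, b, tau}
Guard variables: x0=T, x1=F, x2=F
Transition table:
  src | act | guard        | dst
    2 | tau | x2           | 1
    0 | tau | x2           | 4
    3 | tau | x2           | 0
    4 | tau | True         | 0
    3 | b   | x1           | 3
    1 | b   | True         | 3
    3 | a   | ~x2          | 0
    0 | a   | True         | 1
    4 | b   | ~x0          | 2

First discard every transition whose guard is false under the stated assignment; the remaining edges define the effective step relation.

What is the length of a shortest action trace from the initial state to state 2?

Breadth-first toward 2:
  L0 = {0}
  L1 = {1}
  L2 = {3}
2 never appears.

Answer: UNREACHABLE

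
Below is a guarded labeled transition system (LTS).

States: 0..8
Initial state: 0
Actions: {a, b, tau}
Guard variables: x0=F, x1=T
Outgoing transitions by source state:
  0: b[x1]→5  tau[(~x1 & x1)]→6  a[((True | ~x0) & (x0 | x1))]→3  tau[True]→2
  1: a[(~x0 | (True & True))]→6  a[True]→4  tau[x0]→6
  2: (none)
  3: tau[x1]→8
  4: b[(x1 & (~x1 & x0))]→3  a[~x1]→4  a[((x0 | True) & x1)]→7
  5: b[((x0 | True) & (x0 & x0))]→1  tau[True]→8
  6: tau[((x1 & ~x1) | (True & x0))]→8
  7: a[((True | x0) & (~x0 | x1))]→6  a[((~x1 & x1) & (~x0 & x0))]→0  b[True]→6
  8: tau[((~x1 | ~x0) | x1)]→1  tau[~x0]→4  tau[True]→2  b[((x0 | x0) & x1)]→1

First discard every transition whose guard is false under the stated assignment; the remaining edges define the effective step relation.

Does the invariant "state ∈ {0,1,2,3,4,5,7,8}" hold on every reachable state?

Allowed set {0,1,2,3,4,5,7,8}
R = {0,1,2,3,4,5,6,7,8}
  0: ✓
  1: ✓
  2: ✓
  3: ✓
  4: ✓
  5: ✓
  6: VIOLATES
  7: ✓
  8: ✓
reach 6 via b·tau·tau·a — violates

Answer: INVARIANT VIOLATED at state 6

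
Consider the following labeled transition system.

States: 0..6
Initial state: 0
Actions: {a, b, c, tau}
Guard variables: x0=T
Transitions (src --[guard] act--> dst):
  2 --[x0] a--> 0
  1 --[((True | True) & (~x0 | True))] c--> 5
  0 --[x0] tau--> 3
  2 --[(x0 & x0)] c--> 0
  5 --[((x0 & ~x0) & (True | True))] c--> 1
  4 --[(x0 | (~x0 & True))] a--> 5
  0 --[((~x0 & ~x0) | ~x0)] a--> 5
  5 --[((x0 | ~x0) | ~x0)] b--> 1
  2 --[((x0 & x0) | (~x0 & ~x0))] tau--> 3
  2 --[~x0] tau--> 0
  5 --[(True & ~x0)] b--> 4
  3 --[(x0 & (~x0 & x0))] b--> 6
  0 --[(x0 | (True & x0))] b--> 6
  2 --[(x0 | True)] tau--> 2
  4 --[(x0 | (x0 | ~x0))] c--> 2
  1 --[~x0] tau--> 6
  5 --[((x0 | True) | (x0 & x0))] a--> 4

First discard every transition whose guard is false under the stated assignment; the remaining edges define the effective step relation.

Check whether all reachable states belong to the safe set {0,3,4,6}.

Answer: INVARIANT HOLDS

Working:
Allowed set {0,3,4,6}
R = {0,3,6}
  0: ✓
  3: ✓
  6: ✓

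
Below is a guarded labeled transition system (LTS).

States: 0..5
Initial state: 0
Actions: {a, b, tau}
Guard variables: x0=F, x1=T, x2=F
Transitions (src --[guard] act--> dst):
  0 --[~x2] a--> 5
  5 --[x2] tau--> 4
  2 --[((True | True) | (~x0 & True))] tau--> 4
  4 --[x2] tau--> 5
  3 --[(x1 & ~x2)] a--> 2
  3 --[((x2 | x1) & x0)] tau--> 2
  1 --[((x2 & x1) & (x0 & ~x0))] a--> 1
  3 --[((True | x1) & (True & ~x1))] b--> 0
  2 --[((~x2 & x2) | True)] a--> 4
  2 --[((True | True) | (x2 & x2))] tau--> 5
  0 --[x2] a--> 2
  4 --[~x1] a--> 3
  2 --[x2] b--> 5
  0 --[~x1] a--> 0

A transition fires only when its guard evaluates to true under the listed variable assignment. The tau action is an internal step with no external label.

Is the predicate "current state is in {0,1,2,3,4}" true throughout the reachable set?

Inv-set: {0,1,2,3,4}
Reach set: {0,5}
  0: safe
  5: ✗ unsafe
counterexample path to 5: a

Answer: INVARIANT VIOLATED at state 5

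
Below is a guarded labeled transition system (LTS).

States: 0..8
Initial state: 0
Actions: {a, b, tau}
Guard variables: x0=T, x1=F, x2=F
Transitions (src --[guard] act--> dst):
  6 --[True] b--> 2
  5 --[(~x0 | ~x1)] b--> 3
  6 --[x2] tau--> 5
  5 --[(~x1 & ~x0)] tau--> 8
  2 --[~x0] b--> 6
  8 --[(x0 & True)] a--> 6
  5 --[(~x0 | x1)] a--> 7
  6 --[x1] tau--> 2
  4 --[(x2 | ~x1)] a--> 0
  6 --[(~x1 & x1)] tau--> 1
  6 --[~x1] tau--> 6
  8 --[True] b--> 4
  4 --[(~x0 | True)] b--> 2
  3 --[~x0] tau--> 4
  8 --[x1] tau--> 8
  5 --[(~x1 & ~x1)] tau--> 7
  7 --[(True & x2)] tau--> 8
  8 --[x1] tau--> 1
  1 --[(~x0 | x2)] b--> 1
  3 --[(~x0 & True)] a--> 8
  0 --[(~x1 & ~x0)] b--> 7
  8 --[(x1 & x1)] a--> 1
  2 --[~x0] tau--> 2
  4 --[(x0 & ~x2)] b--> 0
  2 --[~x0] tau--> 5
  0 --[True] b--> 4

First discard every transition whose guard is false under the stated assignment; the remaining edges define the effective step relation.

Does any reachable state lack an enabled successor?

Reachable = {0,2,4}
  0: b→4  [1 out]
  2: ∅  [no exit]
  4: a→0  b→0  b→2  [3 out]
witness 2: b·b

Answer: DEADLOCK at state 2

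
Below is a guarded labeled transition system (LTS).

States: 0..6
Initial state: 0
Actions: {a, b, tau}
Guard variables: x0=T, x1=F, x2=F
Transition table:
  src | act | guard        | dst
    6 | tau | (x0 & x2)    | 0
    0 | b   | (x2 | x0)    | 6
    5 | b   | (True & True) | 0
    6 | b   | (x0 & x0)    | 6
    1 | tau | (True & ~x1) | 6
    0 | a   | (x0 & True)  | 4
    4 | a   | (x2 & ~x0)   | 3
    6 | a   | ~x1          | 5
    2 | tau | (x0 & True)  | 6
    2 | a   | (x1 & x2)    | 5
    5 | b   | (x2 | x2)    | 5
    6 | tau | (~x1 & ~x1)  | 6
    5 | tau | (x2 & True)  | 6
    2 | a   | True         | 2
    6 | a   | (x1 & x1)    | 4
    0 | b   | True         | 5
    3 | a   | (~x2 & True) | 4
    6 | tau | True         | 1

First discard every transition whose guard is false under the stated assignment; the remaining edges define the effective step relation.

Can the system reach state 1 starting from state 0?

Guard filter leaves 12 enabled edge(s).
Layer 0: {0}
Layer 1: {4,5,6}  cumulative {0,4,5,6}
Layer 2: {1}  cumulative {0,1,4,5,6}
R = {0,1,4,5,6}
trace reaching 1: b·tau

Answer: REACHABLE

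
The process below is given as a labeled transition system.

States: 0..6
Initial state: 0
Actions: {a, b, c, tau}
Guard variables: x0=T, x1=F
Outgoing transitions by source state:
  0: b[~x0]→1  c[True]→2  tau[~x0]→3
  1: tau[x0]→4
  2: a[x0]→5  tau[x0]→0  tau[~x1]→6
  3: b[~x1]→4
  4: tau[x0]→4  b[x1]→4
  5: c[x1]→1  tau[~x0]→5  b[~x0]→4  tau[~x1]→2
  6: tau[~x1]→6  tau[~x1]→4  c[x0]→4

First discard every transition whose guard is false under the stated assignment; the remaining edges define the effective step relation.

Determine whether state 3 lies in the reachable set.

Guard filter leaves 11 enabled edge(s).
Layer 0: {0}
Layer 1: {2}  now seen {0,2}
Layer 2: {5,6}  now seen {0,2,5,6}
Layer 3: {4}  now seen {0,2,4,5,6}
Reachable = {0,2,4,5,6}

Answer: UNREACHABLE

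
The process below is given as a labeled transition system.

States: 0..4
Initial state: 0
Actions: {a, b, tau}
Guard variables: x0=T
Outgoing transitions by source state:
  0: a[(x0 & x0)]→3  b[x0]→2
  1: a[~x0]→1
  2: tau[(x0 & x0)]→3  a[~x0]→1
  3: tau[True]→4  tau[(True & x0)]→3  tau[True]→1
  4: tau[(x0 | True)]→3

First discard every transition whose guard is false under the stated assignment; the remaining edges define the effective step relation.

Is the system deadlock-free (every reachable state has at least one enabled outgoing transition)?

Answer: DEADLOCK at state 1

Trace:
Reachable = {0,1,2,3,4}
  0: a→3  b→2  [2 out]
  1: ∅  [STUCK]
  2: tau→3  [1 out]
  3: tau→1  tau→3  tau→4  [3 out]
  4: tau→3  [1 out]
trace reaching 1: a·tau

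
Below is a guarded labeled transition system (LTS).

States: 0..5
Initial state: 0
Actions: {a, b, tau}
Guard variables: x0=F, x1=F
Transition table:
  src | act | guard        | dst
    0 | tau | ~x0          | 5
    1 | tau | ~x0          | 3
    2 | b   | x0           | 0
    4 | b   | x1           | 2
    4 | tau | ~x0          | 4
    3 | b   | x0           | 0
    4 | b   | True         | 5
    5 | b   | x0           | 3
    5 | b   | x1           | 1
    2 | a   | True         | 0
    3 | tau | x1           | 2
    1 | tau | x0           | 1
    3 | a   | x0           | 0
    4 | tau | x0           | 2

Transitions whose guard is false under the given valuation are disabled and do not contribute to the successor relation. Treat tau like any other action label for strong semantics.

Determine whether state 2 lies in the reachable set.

Answer: UNREACHABLE

Analysis:
5 transition(s) survive guard evaluation.
depth 0: {0}
depth 1: {5}  total {0,5}
R = {0,5}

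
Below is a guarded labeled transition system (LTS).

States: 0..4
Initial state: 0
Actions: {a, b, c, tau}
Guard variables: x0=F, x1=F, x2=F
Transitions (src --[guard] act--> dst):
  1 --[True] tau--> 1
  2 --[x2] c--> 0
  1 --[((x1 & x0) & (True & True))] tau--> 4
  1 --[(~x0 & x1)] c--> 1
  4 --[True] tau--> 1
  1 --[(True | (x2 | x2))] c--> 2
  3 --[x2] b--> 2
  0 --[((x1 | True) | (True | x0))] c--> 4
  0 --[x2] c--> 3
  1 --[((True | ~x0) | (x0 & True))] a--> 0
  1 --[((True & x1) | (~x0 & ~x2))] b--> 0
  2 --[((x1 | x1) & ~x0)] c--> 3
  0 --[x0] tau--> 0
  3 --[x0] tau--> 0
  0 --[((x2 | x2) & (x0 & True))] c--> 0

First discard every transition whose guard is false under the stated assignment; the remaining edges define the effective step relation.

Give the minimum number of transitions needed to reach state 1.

Breadth-first toward 1:
  Layer 0: {0}
  Layer 1: {4}
  Layer 2: {1}
depth(1)=2, e.g. c·tau

Answer: 2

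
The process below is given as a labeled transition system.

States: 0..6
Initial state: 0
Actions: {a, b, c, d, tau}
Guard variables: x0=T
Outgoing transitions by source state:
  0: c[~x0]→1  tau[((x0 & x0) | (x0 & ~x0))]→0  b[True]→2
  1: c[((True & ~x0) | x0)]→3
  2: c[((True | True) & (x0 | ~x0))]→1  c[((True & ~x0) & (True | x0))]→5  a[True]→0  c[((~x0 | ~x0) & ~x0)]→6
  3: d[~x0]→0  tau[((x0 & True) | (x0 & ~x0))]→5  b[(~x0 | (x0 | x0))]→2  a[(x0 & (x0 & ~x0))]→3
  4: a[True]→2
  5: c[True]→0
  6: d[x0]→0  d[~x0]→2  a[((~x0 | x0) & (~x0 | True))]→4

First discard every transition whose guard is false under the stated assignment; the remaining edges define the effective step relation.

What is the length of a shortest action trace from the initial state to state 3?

Breadth-first toward 3:
  depth 0: {0}
  depth 1: {2}
  depth 2: {1}
  depth 3: {3}
depth(3)=3, e.g. b·c·c

Answer: 3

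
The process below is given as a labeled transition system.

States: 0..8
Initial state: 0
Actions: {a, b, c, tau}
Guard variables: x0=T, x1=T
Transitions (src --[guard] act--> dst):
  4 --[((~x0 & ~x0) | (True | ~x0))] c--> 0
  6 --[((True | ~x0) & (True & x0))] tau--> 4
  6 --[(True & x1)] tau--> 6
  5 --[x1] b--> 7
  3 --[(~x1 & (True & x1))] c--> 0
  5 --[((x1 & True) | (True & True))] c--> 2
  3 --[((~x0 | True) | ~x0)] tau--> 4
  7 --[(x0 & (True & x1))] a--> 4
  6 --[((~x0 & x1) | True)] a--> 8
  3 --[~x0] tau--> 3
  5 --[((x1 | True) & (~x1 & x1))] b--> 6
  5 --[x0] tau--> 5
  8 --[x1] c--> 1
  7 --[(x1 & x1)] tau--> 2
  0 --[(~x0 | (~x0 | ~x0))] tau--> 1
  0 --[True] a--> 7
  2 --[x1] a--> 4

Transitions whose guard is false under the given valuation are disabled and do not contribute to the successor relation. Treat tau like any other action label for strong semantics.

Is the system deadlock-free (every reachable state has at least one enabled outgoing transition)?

Answer: DEADLOCK-FREE

Trace:
R = {0,2,4,7}
  0: a→7  [1 out]
  2: a→4  [1 out]
  4: c→0  [1 out]
  7: a→4  tau→2  [2 out]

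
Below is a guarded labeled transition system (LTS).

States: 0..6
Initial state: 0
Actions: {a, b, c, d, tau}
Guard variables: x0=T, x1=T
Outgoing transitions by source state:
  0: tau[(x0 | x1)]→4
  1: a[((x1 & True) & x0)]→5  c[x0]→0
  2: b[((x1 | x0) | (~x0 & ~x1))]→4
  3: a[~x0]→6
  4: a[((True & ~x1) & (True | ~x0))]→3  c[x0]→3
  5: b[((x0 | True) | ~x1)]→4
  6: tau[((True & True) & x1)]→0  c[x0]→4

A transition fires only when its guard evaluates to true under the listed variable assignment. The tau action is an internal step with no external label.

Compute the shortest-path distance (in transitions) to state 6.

Layered search for 6:
  Layer 0: {0}
  Layer 1: {4}
  Layer 2: {3}
6 never appears.

Answer: UNREACHABLE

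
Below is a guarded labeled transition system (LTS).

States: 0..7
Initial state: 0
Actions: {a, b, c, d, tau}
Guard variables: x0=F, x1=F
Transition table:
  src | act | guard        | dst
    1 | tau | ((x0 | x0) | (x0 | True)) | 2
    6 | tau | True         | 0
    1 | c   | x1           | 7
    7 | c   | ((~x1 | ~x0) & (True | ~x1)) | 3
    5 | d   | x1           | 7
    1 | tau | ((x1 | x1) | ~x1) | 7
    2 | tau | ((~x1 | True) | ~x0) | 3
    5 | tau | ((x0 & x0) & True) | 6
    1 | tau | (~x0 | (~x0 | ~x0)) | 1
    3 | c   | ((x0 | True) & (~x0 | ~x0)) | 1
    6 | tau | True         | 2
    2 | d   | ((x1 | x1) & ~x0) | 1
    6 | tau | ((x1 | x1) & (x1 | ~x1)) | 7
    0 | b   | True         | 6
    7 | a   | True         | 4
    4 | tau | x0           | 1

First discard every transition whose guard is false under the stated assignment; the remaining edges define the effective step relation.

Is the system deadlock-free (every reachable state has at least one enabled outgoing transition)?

Answer: DEADLOCK at state 4

Analysis:
R = {0,1,2,3,4,6,7}
  0: b→6  [deg 1]
  1: tau→1  tau→2  tau→7  [deg 3]
  2: tau→3  [deg 1]
  3: c→1  [deg 1]
  4: ∅  [deadlock]
  6: tau→0  tau→2  [deg 2]
  7: a→4  c→3  [deg 2]
Path to 4: b·tau·tau·c·tau·a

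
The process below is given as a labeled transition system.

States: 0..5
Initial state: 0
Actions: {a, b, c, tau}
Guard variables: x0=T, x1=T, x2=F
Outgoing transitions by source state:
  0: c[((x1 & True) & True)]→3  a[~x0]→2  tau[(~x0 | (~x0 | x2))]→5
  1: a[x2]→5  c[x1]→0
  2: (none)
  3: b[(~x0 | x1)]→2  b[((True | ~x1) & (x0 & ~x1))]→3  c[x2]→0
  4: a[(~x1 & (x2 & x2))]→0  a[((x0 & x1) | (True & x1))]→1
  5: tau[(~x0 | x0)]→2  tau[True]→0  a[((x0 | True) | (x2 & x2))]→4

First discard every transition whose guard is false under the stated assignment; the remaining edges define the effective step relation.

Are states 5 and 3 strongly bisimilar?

Answer: NOT BISIMILAR

Trace:
Bisimulation quotient by refinement:
  P[0] = {{0,1,2,3,4,5}}
  P[1] = {{0,1},{2},{3},{4},{5}}
  P[2] = {{0},{1},{2},{3},{4},{5}}
stable after 3 split(s): 6 block(s)
[5]={5}  [3]={3}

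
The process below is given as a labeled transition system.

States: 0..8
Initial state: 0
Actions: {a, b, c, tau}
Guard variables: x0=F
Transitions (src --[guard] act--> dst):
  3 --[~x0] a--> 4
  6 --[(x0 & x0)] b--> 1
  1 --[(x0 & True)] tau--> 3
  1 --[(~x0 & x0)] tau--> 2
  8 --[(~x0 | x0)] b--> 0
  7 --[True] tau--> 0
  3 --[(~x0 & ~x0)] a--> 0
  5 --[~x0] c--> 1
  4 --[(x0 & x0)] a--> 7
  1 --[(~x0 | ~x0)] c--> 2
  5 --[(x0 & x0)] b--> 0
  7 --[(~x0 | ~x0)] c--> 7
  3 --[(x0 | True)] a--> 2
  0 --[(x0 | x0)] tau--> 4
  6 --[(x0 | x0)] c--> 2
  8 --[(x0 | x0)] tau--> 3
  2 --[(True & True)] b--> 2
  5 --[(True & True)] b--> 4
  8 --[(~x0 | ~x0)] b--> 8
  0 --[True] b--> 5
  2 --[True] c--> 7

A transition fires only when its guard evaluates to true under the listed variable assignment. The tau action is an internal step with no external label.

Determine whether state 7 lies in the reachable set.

Answer: REACHABLE

Analysis:
Guard filter leaves 13 enabled edge(s).
L0 = {0}
L1 = {5}  now seen {0,5}
L2 = {1,4}  now seen {0,1,4,5}
L3 = {2}  now seen {0,1,2,4,5}
L4 = {7}  now seen {0,1,2,4,5,7}
Reachable = {0,1,2,4,5,7}
trace reaching 7: b·c·c·c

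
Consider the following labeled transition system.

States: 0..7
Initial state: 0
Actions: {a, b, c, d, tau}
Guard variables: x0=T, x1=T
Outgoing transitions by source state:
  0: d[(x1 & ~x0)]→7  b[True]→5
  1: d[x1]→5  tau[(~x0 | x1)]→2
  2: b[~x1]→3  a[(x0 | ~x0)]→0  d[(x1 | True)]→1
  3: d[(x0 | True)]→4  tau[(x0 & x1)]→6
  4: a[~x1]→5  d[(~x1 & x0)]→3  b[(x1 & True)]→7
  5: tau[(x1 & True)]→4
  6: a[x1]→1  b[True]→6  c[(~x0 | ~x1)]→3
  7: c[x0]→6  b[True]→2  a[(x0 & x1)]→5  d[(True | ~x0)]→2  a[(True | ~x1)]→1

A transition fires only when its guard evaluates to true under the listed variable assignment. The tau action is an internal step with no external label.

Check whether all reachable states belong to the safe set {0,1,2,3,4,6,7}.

Allowed set {0,1,2,3,4,6,7}
R = {0,1,2,4,5,6,7}
  0: ok
  1: ok
  2: ok
  4: ok
  5: outside
  6: ok
  7: ok
reach 5 via b — violates

Answer: INVARIANT VIOLATED at state 5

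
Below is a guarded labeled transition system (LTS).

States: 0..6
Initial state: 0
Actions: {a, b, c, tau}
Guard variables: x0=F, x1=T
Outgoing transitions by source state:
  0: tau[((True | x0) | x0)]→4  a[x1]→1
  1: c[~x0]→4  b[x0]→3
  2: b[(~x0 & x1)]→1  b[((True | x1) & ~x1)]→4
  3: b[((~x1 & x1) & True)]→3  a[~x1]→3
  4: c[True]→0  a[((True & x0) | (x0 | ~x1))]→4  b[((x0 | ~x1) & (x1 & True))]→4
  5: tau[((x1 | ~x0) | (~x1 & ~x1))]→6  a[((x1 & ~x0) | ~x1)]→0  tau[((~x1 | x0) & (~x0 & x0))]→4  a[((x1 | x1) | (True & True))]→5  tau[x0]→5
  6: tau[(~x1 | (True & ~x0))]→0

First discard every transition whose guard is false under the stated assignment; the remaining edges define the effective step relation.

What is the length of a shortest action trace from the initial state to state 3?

Answer: UNREACHABLE

Analysis:
BFS to 3:
  L0 = {0}
  L1 = {1,4}
3 never appears.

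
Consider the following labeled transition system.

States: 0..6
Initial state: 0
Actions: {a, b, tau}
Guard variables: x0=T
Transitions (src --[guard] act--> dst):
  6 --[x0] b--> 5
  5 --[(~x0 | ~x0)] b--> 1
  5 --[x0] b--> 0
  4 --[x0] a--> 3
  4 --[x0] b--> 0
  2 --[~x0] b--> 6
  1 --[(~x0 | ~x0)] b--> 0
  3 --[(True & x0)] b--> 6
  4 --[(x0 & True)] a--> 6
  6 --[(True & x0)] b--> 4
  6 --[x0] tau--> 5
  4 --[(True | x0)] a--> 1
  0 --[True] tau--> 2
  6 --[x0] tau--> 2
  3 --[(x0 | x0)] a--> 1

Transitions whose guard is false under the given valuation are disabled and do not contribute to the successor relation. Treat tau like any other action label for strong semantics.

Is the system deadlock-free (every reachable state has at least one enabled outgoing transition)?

R = {0,2}
  0: tau→2  [deg 1]
  2: ∅  [no exit]
Path to 2: tau

Answer: DEADLOCK at state 2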